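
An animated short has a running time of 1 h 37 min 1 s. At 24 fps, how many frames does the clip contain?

1 h 37 min 1 s = 5821 s.
Frames = 5821 × 24 = 139704.

139704 frames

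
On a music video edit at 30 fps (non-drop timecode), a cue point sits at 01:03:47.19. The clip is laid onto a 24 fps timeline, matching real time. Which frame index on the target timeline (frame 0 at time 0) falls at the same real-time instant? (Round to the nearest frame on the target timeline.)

frame 91863

Source frame index: (1×3600 + 3×60 + 47) × 30 + 19 = 114829.
Real time: 114829 / (30) = 114829/30 s.
Target frame: (114829/30) × (24) = 459316/5 ≈ 91863.200 → 91863.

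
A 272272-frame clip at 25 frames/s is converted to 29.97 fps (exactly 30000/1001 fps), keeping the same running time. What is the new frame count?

326400 frames

Target frames = source frames × (target rate / source rate) = 272272 × (30000/1001)/(25) = 272272 × 1200/1001 = 326400.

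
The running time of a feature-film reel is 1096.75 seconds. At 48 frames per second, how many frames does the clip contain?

52644 frames

Frames = 1096.75 × 48 = 52644.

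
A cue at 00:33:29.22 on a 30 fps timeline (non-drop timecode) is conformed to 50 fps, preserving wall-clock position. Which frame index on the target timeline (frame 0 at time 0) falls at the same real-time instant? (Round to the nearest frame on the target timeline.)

frame 100487

Source frame index: (0×3600 + 33×60 + 29) × 30 + 22 = 60292.
Real time: 60292 / (30) = 30146/15 s.
Target frame: (30146/15) × (50) = 301460/3 ≈ 100486.667 → 100487.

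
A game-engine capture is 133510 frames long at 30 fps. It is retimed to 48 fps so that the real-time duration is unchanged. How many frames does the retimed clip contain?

213616 frames

Target frames = source frames × (target rate / source rate) = 133510 × (48)/(30) = 133510 × 8/5 = 213616.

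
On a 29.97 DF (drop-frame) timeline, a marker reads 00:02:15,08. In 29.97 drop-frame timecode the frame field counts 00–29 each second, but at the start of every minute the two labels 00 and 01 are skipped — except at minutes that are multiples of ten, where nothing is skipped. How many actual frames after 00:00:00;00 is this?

4054

Complete 10-minute blocks: 0, each 17982 frames → 0.
Remaining 2 whole minutes in the current block: 1800 + 1 × 1798 = 3598 frames.
Within the current minute: 15 × 30 + 8 − 2 = 456 (labels ;00/;01 skipped at this minute). Total = 0 + 3598 + 456 = 4054.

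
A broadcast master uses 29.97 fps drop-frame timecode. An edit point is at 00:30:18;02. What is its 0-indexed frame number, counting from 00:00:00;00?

54488

Complete 10-minute blocks: 3, each 17982 frames → 53946.
Remaining 0 whole minutes in the current block: 0 frames.
Within the current minute: 18 × 30 + 2 = 542. Total = 53946 + 0 + 542 = 54488.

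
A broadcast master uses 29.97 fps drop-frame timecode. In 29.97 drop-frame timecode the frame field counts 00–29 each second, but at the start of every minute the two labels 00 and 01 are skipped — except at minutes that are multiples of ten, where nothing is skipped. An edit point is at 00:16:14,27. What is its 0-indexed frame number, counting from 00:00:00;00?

29217

Complete 10-minute blocks: 1, each 17982 frames → 17982.
Remaining 6 whole minutes in the current block: 1800 + 5 × 1798 = 10790 frames.
Within the current minute: 14 × 30 + 27 − 2 = 445 (labels ;00/;01 skipped at this minute). Total = 17982 + 10790 + 445 = 29217.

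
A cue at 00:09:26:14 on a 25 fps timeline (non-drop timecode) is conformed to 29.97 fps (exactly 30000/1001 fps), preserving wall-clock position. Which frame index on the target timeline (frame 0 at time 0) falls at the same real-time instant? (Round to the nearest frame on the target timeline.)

Source frame index: (0×3600 + 9×60 + 26) × 25 + 14 = 14164.
Real time: 14164 / (25) = 14164/25 s.
Target frame: (14164/25) × (30000/1001) = 16996800/1001 ≈ 16979.820 → 16980.

frame 16980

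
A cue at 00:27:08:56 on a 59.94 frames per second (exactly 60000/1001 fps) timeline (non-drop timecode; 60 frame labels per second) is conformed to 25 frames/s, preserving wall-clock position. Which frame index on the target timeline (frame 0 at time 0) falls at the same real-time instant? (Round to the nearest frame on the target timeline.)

Source frame index: (0×3600 + 27×60 + 8) × 60 + 56 = 97736.
Real time: 97736 / (60000/1001) = 12229217/7500 s.
Target frame: (12229217/7500) × (25) = 12229217/300 ≈ 40764.057 → 40764.

frame 40764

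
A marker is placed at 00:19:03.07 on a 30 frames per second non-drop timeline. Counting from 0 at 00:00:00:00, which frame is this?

Total seconds to the label: (0 × 3600 + 19 × 60 + 3) = 1143.
Frame index = 1143 × 30 + 7 = 34297.

frame 34297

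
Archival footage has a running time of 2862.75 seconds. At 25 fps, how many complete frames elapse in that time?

Frames = 2862.75 × 25 = 286275/4 ≈ 71568.7500.
Complete frames: 71568.

71568 frames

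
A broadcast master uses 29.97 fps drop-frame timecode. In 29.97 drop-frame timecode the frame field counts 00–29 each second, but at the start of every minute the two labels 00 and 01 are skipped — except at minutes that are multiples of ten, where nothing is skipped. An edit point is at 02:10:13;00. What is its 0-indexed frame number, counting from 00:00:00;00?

234156

As if non-drop at 30 labels/s: (2 × 3600 + 10 × 60 + 13) × 30 + 0 = 234390.
Minute boundaries passed: 130; those not divisible by 10: 130 − 13 = 117; dropped labels = 2 × 117 = 234.
Actual frame index = 234390 − 234 = 234156.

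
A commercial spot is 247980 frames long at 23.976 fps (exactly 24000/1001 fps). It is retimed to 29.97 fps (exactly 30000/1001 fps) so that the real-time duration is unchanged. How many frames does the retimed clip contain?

309975 frames

Target frames = source frames × (target rate / source rate) = 247980 × (30000/1001)/(24000/1001) = 247980 × 5/4 = 309975.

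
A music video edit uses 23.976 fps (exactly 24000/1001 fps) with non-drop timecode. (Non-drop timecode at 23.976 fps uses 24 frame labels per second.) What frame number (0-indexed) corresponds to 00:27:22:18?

Total seconds to the label: (0 × 3600 + 27 × 60 + 22) = 1642.
Frame index = 1642 × 24 + 18 = 39426.

frame 39426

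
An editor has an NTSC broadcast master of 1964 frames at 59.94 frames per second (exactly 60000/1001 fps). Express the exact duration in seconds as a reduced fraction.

491491/15000 seconds

Running time = 1964 ÷ (60000/1001) = 1964 × 1001/60000 = 491491/15000 s.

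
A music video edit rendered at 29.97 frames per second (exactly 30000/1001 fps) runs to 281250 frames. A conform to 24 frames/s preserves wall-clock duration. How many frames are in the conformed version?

225225 frames

Target frames = source frames × (target rate / source rate) = 281250 × (24)/(30000/1001) = 281250 × 1001/1250 = 225225.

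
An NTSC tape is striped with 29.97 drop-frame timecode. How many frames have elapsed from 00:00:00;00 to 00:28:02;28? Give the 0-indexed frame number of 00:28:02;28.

50436

Complete 10-minute blocks: 2, each 17982 frames → 35964.
Remaining 8 whole minutes in the current block: 1800 + 7 × 1798 = 14386 frames.
Within the current minute: 2 × 30 + 28 − 2 = 86 (labels ;00/;01 skipped at this minute). Total = 35964 + 14386 + 86 = 50436.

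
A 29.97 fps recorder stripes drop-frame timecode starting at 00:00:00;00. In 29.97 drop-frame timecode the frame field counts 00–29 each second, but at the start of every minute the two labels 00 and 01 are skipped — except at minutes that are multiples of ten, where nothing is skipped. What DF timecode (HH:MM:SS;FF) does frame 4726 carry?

00:02:37;20

Ten DF minutes hold 17982 frames, so frame 4726 lies in block 0 (frames 0–17981) with 4726 frames into that block.
The block's first minute is 1800 frames and the rest 1798 each; 4726 frames reaches minute 2, so 0 × 18 + 2 × 2 = 4 labels have been skipped so far.
Adding those back, label number 4726 + 4 = 4730 at 30 labels/s is 157 s + 20 f = 0 h 2 min 37 s frame 20, i.e. 00:02:37;20.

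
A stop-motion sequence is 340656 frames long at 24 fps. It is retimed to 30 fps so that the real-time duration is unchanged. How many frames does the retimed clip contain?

Target frames = source frames × (target rate / source rate) = 340656 × (30)/(24) = 340656 × 5/4 = 425820.

425820 frames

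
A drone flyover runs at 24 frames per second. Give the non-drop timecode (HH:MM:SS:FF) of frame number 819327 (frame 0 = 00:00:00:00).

819327 ÷ 24 = 34138 full seconds, remainder 15 frames.
34138 s = 9 h 28 min 58 s.
Timecode: 09:28:58:15.

09:28:58:15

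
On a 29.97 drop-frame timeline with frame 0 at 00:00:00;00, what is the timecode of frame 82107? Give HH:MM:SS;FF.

00:45:39;19

Each 10-minute DF block holds 10 × 60 × 30 − 9 × 2 = 17982 frames. 82107 ÷ 17982 → 4 full blocks, remainder 10179.
Within the partial block the first minute is 1800 frames and each further minute 1798, so 5 further minute boundaries passed. Total skipped labels = 18 × 4 + 2 × 5 = 82.
Non-drop label index = 82107 + 82 = 82189; at 30 labels/s that is 00:45:39:19, i.e. DF 00:45:39;19.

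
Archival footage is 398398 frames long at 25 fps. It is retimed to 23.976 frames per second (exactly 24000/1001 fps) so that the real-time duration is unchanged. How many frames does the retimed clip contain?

382080 frames

Target frames = source frames × (target rate / source rate) = 398398 × (24000/1001)/(25) = 398398 × 960/1001 = 382080.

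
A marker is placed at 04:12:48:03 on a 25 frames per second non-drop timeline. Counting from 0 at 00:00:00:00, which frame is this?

379203

Total seconds to the label: (4 × 3600 + 12 × 60 + 48) = 15168.
Frame index = 15168 × 25 + 3 = 379203.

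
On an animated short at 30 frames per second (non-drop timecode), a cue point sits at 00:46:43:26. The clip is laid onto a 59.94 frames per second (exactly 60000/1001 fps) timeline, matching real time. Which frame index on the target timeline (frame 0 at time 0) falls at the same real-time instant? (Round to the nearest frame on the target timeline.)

frame 168064

Source frame index: (0×3600 + 46×60 + 43) × 30 + 26 = 84116.
Real time: 84116 / (30) = 42058/15 s.
Target frame: (42058/15) × (60000/1001) = 168232000/1001 ≈ 168063.936 → 168064.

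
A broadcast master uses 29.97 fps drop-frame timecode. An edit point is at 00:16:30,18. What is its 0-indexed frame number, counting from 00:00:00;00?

29688

Complete 10-minute blocks: 1, each 17982 frames → 17982.
Remaining 6 whole minutes in the current block: 1800 + 5 × 1798 = 10790 frames.
Within the current minute: 30 × 30 + 18 − 2 = 916 (labels ;00/;01 skipped at this minute). Total = 17982 + 10790 + 916 = 29688.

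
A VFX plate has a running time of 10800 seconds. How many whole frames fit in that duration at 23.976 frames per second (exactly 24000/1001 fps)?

258941 frames

Frames = 10800 × 24000/1001 = 259200000/1001 ≈ 258941.0589.
Complete frames: 258941.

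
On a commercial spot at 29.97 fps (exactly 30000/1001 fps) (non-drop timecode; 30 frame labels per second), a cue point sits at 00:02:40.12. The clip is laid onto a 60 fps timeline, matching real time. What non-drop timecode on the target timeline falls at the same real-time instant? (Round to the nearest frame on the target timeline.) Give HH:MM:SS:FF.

Source frame index: (0×3600 + 2×60 + 40) × 30 + 12 = 4812.
Real time: 4812 / (30000/1001) = 401401/2500 s.
Target frame: (401401/2500) × (60) = 1204203/125 ≈ 9633.624 → 9634.
At 60 labels/s: frame 9634 → 00:02:40:34.

00:02:40:34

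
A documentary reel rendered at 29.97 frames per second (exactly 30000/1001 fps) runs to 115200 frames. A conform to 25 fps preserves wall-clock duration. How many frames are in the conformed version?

96096 frames

Target frames = source frames × (target rate / source rate) = 115200 × (25)/(30000/1001) = 115200 × 1001/1200 = 96096.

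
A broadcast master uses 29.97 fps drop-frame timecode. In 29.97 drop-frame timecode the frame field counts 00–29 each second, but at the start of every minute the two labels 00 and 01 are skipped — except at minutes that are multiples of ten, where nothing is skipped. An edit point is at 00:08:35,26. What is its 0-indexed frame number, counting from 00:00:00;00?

15460

Complete 10-minute blocks: 0, each 17982 frames → 0.
Remaining 8 whole minutes in the current block: 1800 + 7 × 1798 = 14386 frames.
Within the current minute: 35 × 30 + 26 − 2 = 1074 (labels ;00/;01 skipped at this minute). Total = 0 + 14386 + 1074 = 15460.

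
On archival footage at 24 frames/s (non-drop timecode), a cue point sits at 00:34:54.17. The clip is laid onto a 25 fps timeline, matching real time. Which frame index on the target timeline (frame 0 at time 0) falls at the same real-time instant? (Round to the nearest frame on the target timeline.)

Source frame index: (0×3600 + 34×60 + 54) × 24 + 17 = 50273.
Real time: 50273 / (24) = 50273/24 s.
Target frame: (50273/24) × (25) = 1256825/24 ≈ 52367.708 → 52368.

frame 52368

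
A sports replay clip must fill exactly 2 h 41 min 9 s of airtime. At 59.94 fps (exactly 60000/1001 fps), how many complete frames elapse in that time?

579560 frames

2 h 41 min 9 s = 9669 s.
Frames = 9669 × 60000/1001 = 52740000/91 ≈ 579560.4396.
Complete frames: 579560.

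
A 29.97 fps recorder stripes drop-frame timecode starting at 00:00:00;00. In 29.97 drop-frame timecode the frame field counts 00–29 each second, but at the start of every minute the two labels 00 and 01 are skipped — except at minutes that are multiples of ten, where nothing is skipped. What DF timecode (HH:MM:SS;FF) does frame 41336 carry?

Each 10-minute DF block holds 10 × 60 × 30 − 9 × 2 = 17982 frames. 41336 ÷ 17982 → 2 full blocks, remainder 5372.
Within the partial block the first minute is 1800 frames and each further minute 1798, so 2 further minute boundaries passed. Total skipped labels = 18 × 2 + 2 × 2 = 40.
Non-drop label index = 41336 + 40 = 41376; at 30 labels/s that is 00:22:59:06, i.e. DF 00:22:59;06.

00:22:59;06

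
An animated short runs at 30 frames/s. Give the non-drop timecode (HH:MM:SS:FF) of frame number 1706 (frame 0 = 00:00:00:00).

00:00:56:26

1706 ÷ 30 = 56 full seconds, remainder 26 frames.
56 s = 0 h 0 min 56 s.
Timecode: 00:00:56:26.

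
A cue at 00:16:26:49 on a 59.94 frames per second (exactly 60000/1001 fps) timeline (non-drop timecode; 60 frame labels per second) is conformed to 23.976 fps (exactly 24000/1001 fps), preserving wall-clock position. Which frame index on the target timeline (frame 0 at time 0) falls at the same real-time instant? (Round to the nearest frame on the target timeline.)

frame 23684

Source frame index: (0×3600 + 16×60 + 26) × 60 + 49 = 59209.
Real time: 59209 / (60000/1001) = 59268209/60000 s.
Target frame: (59268209/60000) × (24000/1001) = 118418/5 ≈ 23683.600 → 23684.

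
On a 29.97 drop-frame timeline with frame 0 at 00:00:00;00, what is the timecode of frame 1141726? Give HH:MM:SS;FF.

10:34:55;18

Each 10-minute DF block holds 10 × 60 × 30 − 9 × 2 = 17982 frames. 1141726 ÷ 17982 → 63 full blocks, remainder 8860.
Within the partial block the first minute is 1800 frames and each further minute 1798, so 4 further minute boundaries passed. Total skipped labels = 18 × 63 + 2 × 4 = 1142.
Non-drop label index = 1141726 + 1142 = 1142868; at 30 labels/s that is 10:34:55:18, i.e. DF 10:34:55;18.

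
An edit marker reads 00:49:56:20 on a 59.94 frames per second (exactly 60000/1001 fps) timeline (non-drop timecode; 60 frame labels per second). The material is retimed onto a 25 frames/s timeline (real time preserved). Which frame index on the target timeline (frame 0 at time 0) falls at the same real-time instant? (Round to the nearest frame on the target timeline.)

Source frame index: (0×3600 + 49×60 + 56) × 60 + 20 = 179780.
Real time: 179780 / (60000/1001) = 8997989/3000 s.
Target frame: (8997989/3000) × (25) = 8997989/120 ≈ 74983.242 → 74983.

frame 74983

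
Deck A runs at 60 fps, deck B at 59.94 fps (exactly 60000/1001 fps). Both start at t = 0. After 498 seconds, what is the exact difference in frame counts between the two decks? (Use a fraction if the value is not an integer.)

A emits 60 × 498 = 29880 frames; B emits 60000/1001 × 498 = 29880000/1001.
Difference = 29880/1001 frames (≈ 29.8501); B is behind A.

29880/1001 frames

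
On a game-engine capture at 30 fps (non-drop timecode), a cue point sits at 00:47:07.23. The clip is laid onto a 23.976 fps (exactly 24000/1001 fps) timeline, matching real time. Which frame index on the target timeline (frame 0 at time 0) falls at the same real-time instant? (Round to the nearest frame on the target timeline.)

Source frame index: (0×3600 + 47×60 + 7) × 30 + 23 = 84833.
Real time: 84833 / (30) = 84833/30 s.
Target frame: (84833/30) × (24000/1001) = 9695200/143 ≈ 67798.601 → 67799.

frame 67799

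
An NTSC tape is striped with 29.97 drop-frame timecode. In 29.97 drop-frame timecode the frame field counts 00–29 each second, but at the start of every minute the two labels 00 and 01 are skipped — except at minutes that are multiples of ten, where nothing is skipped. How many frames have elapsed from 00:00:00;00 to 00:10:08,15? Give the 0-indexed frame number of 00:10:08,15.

Complete 10-minute blocks: 1, each 17982 frames → 17982.
Remaining 0 whole minutes in the current block: 0 frames.
Within the current minute: 8 × 30 + 15 = 255. Total = 17982 + 0 + 255 = 18237.

18237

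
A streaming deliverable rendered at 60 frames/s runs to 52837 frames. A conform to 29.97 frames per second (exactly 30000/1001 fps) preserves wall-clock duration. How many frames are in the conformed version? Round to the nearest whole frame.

26392 frames

Frames at target rate = 52837 × (30000/1001) / (60) = 26418500/1001 ≈ 26392.108.
Nearest whole frame: 26392.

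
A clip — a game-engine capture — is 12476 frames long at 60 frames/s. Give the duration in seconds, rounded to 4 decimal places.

207.9333 seconds

Running time = 12476 × 1/60 = 3119/15 s ≈ 207.9333 s.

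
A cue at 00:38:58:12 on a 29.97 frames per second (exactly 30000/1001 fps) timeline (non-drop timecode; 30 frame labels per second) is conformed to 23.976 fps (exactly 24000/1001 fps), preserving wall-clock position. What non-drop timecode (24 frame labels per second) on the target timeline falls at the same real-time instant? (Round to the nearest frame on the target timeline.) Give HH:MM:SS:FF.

00:38:58:10

Source frame index: (0×3600 + 38×60 + 58) × 30 + 12 = 70152.
Real time: 70152 / (30000/1001) = 2925923/1250 s.
Target frame: (2925923/1250) × (24000/1001) = 280608/5 ≈ 56121.600 → 56122.
At 24 labels/s: frame 56122 → 00:38:58:10.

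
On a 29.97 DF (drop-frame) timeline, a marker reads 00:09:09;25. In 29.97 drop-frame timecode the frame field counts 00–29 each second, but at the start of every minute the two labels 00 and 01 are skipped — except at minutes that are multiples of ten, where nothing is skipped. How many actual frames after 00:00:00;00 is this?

16477

As if non-drop at 30 labels/s: (0 × 3600 + 9 × 60 + 9) × 30 + 25 = 16495.
Minute boundaries passed: 9; those not divisible by 10: 9 − 0 = 9; dropped labels = 2 × 9 = 18.
Actual frame index = 16495 − 18 = 16477.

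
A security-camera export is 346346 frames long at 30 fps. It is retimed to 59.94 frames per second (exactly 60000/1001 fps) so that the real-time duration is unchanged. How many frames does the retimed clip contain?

692000 frames

Target frames = source frames × (target rate / source rate) = 346346 × (60000/1001)/(30) = 346346 × 2000/1001 = 692000.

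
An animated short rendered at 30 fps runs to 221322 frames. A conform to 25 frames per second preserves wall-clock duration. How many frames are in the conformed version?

184435 frames

Target frames = source frames × (target rate / source rate) = 221322 × (25)/(30) = 221322 × 5/6 = 184435.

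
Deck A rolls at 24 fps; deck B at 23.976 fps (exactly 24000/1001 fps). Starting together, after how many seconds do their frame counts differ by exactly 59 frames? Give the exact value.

59059/24 seconds

The gap grows by |24000/1001 − 24| = 24/1001 frames per second.
Time for a 59-frame gap: 59 ÷ (24/1001) = 59059/24 s.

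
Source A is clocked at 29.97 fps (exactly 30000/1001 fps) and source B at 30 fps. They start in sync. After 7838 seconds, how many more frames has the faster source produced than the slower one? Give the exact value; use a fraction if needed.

A emits 30000/1001 × 7838 = 235140000/1001 frames; B emits 30 × 7838 = 235140.
Difference = 235140/1001 frames (≈ 234.9051); B is ahead of A.

235140/1001 frames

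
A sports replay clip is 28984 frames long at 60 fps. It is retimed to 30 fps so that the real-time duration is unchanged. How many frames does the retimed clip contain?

Frames at target rate = 28984 × (30) / (60) = 14492.

14492 frames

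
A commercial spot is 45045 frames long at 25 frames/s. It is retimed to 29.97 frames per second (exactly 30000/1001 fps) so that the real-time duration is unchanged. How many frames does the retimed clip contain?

54000 frames

Target frames = source frames × (target rate / source rate) = 45045 × (30000/1001)/(25) = 45045 × 1200/1001 = 54000.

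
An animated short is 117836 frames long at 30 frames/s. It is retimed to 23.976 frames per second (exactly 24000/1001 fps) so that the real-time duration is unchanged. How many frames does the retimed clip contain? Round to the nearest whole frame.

94175 frames

Frames at target rate = 117836 × (24000/1001) / (30) = 94268800/1001 ≈ 94174.625.
Nearest whole frame: 94175.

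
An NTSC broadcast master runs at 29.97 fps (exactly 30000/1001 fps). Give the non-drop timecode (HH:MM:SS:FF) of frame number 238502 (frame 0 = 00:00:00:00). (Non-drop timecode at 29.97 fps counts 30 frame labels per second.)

02:12:30:02

238502 ÷ 30 = 7950 full seconds, remainder 2 frames.
7950 s = 2 h 12 min 30 s.
Timecode: 02:12:30:02.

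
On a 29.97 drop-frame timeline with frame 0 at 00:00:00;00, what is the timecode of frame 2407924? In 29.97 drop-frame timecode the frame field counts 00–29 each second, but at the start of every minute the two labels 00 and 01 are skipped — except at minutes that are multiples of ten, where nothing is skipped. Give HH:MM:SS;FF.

Each 10-minute DF block holds 10 × 60 × 30 − 9 × 2 = 17982 frames. 2407924 ÷ 17982 → 133 full blocks, remainder 16318.
Within the partial block the first minute is 1800 frames and each further minute 1798, so 9 further minute boundaries passed. Total skipped labels = 18 × 133 + 2 × 9 = 2412.
Non-drop label index = 2407924 + 2412 = 2410336; at 30 labels/s that is 22:19:04:16, i.e. DF 22:19:04;16.

22:19:04;16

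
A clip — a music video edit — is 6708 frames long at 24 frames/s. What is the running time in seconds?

Running time = 6708 / (24) = 279.5 s.

279.5 seconds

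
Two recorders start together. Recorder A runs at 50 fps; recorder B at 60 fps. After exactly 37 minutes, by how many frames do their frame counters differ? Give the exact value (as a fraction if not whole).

37 min = 2220 s.
A emits 50 × 2220 = 111000 frames; B emits 60 × 2220 = 133200.
Difference = 22200 frames; B is ahead of A.

22200 frames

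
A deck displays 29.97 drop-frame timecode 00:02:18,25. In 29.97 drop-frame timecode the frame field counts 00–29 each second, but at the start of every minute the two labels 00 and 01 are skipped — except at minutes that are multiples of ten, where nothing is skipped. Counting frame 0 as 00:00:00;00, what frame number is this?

As if non-drop at 30 labels/s: (0 × 3600 + 2 × 60 + 18) × 30 + 25 = 4165.
Minute boundaries passed: 2; those not divisible by 10: 2 − 0 = 2; dropped labels = 2 × 2 = 4.
Actual frame index = 4165 − 4 = 4161.

4161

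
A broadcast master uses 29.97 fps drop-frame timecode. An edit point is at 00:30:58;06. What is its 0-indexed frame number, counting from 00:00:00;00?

55692

Complete 10-minute blocks: 3, each 17982 frames → 53946.
Remaining 0 whole minutes in the current block: 0 frames.
Within the current minute: 58 × 30 + 6 = 1746. Total = 53946 + 0 + 1746 = 55692.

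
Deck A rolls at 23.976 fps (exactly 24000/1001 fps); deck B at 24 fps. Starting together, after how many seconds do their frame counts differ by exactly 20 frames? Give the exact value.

The gap grows by |24 − 24000/1001| = 24/1001 frames per second.
Time for a 20-frame gap: 20 ÷ (24/1001) = 5005/6 s.

5005/6 seconds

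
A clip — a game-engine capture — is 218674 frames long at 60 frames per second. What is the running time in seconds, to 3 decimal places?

Running time = 218674 × 1/60 = 109337/30 s ≈ 3644.567 s.

3644.567 seconds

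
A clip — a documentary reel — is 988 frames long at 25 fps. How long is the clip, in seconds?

39.52 seconds

Running time = 988 / (25) = 39.52 s.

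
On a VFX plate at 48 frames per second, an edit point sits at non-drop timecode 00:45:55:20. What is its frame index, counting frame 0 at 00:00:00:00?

Total seconds to the label: (0 × 3600 + 45 × 60 + 55) = 2755.
Frame index = 2755 × 48 + 20 = 132260.

132260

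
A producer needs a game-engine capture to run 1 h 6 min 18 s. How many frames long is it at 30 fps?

1 h 6 min 18 s = 3978 s.
Frames = 3978 × 30 = 119340.

119340 frames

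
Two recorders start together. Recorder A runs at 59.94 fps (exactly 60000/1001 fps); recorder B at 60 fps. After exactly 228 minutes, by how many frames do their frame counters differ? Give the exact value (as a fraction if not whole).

228 min = 13680 s.
A emits 60000/1001 × 13680 = 820800000/1001 frames; B emits 60 × 13680 = 820800.
Difference = 820800/1001 frames (≈ 819.9800); B is ahead of A.

820800/1001 frames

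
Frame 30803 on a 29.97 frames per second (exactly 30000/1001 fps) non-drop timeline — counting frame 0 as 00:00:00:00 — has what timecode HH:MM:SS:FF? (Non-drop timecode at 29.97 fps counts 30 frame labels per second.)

30803 ÷ 30 = 1026 full seconds, remainder 23 frames.
1026 s = 0 h 17 min 6 s.
Timecode: 00:17:06:23.

00:17:06:23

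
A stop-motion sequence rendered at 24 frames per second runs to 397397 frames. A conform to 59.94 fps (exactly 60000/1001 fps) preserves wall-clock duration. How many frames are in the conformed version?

992500 frames

Target frames = source frames × (target rate / source rate) = 397397 × (60000/1001)/(24) = 397397 × 2500/1001 = 992500.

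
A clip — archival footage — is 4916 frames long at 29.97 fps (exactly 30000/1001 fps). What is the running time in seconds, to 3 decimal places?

164.031 seconds

Running time = 4916 × 1001/30000 = 1230229/7500 s ≈ 164.031 s.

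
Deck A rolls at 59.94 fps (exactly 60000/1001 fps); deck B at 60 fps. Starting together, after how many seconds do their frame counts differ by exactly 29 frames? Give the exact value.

29029/60 seconds

The gap grows by |60 − 60000/1001| = 60/1001 frames per second.
Time for a 29-frame gap: 29 ÷ (60/1001) = 29029/60 s.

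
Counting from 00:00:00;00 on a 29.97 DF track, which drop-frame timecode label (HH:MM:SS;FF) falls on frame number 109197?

01:00:43;15

Each 10-minute DF block holds 10 × 60 × 30 − 9 × 2 = 17982 frames. 109197 ÷ 17982 → 6 full blocks, remainder 1305.
Within the partial block the first minute is 1800 frames and each further minute 1798, so 0 further minute boundaries passed. Total skipped labels = 18 × 6 + 2 × 0 = 108.
Non-drop label index = 109197 + 108 = 109305; at 30 labels/s that is 01:00:43:15, i.e. DF 01:00:43;15.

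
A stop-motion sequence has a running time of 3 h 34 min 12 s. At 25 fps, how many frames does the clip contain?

321300 frames

3 h 34 min 12 s = 12852 s.
Frames = 12852 × 25 = 321300.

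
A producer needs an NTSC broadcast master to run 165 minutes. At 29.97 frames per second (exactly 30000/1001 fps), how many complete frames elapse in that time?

296703 frames

165 min = 9900 s.
Frames = 9900 × 30000/1001 = 27000000/91 ≈ 296703.2967.
Complete frames: 296703.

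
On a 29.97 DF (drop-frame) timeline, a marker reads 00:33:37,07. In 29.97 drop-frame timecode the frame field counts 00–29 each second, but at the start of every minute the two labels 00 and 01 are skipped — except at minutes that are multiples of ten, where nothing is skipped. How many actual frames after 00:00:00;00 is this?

As if non-drop at 30 labels/s: (0 × 3600 + 33 × 60 + 37) × 30 + 7 = 60517.
Minute boundaries passed: 33; those not divisible by 10: 33 − 3 = 30; dropped labels = 2 × 30 = 60.
Actual frame index = 60517 − 60 = 60457.

60457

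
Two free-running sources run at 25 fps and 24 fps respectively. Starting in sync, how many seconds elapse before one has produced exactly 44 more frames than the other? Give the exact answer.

The gap grows by |24 − 25| = 1 frame per second.
Time for a 44-frame gap: 44 ÷ (1) = 44 s.

44 seconds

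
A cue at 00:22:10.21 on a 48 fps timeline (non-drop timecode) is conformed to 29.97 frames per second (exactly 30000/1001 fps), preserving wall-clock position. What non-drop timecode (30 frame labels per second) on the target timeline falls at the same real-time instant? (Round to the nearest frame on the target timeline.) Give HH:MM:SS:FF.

Source frame index: (0×3600 + 22×60 + 10) × 48 + 21 = 63861.
Real time: 63861 / (48) = 21287/16 s.
Target frame: (21287/16) × (30000/1001) = 5701875/143 ≈ 39873.252 → 39873.
At 30 labels/s: frame 39873 → 00:22:09:03.

00:22:09:03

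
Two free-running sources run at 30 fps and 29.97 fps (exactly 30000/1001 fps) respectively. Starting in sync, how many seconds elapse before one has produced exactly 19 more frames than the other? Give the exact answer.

The gap grows by |30000/1001 − 30| = 30/1001 frames per second.
Time for a 19-frame gap: 19 ÷ (30/1001) = 19019/30 s.

19019/30 seconds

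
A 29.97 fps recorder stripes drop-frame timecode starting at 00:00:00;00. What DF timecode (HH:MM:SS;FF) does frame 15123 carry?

Each 10-minute DF block holds 10 × 60 × 30 − 9 × 2 = 17982 frames. 15123 ÷ 17982 → 0 full blocks, remainder 15123.
Within the partial block the first minute is 1800 frames and each further minute 1798, so 8 further minute boundaries passed. Total skipped labels = 18 × 0 + 2 × 8 = 16.
Non-drop label index = 15123 + 16 = 15139; at 30 labels/s that is 00:08:24:19, i.e. DF 00:08:24;19.

00:08:24;19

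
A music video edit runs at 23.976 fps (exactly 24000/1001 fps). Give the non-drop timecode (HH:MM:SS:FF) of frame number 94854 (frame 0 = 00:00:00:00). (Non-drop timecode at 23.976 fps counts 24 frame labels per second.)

01:05:52:06

94854 ÷ 24 = 3952 full seconds, remainder 6 frames.
3952 s = 1 h 5 min 52 s.
Timecode: 01:05:52:06.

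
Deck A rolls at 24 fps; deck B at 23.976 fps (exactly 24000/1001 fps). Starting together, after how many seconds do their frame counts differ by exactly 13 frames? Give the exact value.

13013/24 seconds

The gap grows by |24000/1001 − 24| = 24/1001 frames per second.
Time for a 13-frame gap: 13 ÷ (24/1001) = 13013/24 s.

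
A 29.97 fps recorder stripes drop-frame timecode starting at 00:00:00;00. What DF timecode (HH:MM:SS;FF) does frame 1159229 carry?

Ten DF minutes hold 17982 frames, so frame 1159229 lies in block 64 (frames 1150848–1168829) with 8381 frames into that block.
The block's first minute is 1800 frames and the rest 1798 each; 8381 frames reaches minute 4, so 64 × 18 + 4 × 2 = 1160 labels have been skipped so far.
Adding those back, label number 1159229 + 1160 = 1160389 at 30 labels/s is 38679 s + 19 f = 10 h 44 min 39 s frame 19, i.e. 10:44:39;19.

10:44:39;19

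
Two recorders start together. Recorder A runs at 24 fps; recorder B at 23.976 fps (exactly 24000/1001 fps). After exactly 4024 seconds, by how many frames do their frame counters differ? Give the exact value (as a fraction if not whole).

A emits 24 × 4024 = 96576 frames; B emits 24000/1001 × 4024 = 96576000/1001.
Difference = 96576/1001 frames (≈ 96.4795); B is behind A.

96576/1001 frames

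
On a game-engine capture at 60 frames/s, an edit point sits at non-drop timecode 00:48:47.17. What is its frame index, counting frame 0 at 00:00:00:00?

frame 175637

Total seconds to the label: (0 × 3600 + 48 × 60 + 47) = 2927.
Frame index = 2927 × 60 + 17 = 175637.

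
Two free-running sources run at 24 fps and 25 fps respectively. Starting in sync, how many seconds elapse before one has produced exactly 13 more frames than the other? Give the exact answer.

13 seconds

The gap grows by |25 − 24| = 1 frame per second.
Time for a 13-frame gap: 13 ÷ (1) = 13 s.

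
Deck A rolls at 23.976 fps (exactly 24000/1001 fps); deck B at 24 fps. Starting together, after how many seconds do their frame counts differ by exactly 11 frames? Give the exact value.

11011/24 seconds

The gap grows by |24 − 24000/1001| = 24/1001 frames per second.
Time for a 11-frame gap: 11 ÷ (24/1001) = 11011/24 s.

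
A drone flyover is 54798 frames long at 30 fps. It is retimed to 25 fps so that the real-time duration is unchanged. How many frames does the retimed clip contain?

Target frames = source frames × (target rate / source rate) = 54798 × (25)/(30) = 54798 × 5/6 = 45665.

45665 frames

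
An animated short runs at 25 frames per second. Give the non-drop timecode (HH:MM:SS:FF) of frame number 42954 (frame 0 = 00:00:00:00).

00:28:38:04

42954 ÷ 25 = 1718 full seconds, remainder 4 frames.
1718 s = 0 h 28 min 38 s.
Timecode: 00:28:38:04.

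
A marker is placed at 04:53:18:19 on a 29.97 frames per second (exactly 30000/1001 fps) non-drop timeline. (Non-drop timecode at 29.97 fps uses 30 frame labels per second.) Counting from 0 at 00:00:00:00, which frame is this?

Total seconds to the label: (4 × 3600 + 53 × 60 + 18) = 17598.
Frame index = 17598 × 30 + 19 = 527959.

527959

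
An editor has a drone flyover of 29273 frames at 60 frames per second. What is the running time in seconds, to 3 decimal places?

487.883 seconds

Running time = 29273 × 1/60 = 29273/60 s ≈ 487.883 s.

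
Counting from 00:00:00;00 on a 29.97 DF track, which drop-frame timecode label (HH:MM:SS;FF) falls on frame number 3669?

Ten DF minutes hold 17982 frames, so frame 3669 lies in block 0 (frames 0–17981) with 3669 frames into that block.
The block's first minute is 1800 frames and the rest 1798 each; 3669 frames reaches minute 2, so 0 × 18 + 2 × 2 = 4 labels have been skipped so far.
Adding those back, label number 3669 + 4 = 3673 at 30 labels/s is 122 s + 13 f = 0 h 2 min 2 s frame 13, i.e. 00:02:02;13.

00:02:02;13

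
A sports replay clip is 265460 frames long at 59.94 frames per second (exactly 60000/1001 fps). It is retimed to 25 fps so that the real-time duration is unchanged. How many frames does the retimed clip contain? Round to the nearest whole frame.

110719 frames

Frames at target rate = 265460 × (25) / (60000/1001) = 13286273/120 ≈ 110718.942.
Nearest whole frame: 110719.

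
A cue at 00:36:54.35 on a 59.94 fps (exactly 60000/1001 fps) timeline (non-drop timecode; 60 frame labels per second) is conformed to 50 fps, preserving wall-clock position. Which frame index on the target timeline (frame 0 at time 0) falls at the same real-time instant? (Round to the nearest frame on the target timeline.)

Source frame index: (0×3600 + 36×60 + 54) × 60 + 35 = 132875.
Real time: 132875 / (60000/1001) = 1064063/480 s.
Target frame: (1064063/480) × (50) = 5320315/48 ≈ 110839.896 → 110840.

frame 110840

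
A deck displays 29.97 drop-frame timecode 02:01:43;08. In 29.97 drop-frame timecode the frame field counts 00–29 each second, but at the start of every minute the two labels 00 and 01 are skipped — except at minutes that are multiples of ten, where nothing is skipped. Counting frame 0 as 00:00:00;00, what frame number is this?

218880

Complete 10-minute blocks: 12, each 17982 frames → 215784.
Remaining 1 whole minute in the current block: 1800 + 0 × 1798 = 1800 frames.
Within the current minute: 43 × 30 + 8 − 2 = 1296 (labels ;00/;01 skipped at this minute). Total = 215784 + 1800 + 1296 = 218880.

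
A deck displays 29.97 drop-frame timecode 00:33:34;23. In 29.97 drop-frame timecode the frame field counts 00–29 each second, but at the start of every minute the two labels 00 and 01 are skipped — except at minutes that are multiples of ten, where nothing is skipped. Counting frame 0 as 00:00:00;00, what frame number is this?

60383

As if non-drop at 30 labels/s: (0 × 3600 + 33 × 60 + 34) × 30 + 23 = 60443.
Minute boundaries passed: 33; those not divisible by 10: 33 − 3 = 30; dropped labels = 2 × 30 = 60.
Actual frame index = 60443 − 60 = 60383.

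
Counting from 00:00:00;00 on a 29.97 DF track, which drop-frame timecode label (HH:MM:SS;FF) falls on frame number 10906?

Each 10-minute DF block holds 10 × 60 × 30 − 9 × 2 = 17982 frames. 10906 ÷ 17982 → 0 full blocks, remainder 10906.
Within the partial block the first minute is 1800 frames and each further minute 1798, so 6 further minute boundaries passed. Total skipped labels = 18 × 0 + 2 × 6 = 12.
Non-drop label index = 10906 + 12 = 10918; at 30 labels/s that is 00:06:03:28, i.e. DF 00:06:03;28.

00:06:03;28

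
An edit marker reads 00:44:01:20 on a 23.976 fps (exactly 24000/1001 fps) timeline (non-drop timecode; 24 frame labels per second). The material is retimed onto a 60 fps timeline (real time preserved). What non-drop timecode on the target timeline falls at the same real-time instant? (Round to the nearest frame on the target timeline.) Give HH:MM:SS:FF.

Source frame index: (0×3600 + 44×60 + 1) × 24 + 20 = 63404.
Real time: 63404 / (24000/1001) = 15866851/6000 s.
Target frame: (15866851/6000) × (60) = 15866851/100 ≈ 158668.510 → 158669.
At 60 labels/s: frame 158669 → 00:44:04:29.

00:44:04:29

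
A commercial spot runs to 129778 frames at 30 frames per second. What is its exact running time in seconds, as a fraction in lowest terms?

64889/15 seconds

Running time = 129778 ÷ (30) = 129778 × 1/30 = 64889/15 s.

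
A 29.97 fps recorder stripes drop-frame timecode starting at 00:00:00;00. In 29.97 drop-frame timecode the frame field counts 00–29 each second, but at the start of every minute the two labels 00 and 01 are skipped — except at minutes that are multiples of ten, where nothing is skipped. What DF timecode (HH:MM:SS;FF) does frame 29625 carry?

Ten DF minutes hold 17982 frames, so frame 29625 lies in block 1 (frames 17982–35963) with 11643 frames into that block.
The block's first minute is 1800 frames and the rest 1798 each; 11643 frames reaches minute 6, so 1 × 18 + 6 × 2 = 30 labels have been skipped so far.
Adding those back, label number 29625 + 30 = 29655 at 30 labels/s is 988 s + 15 f = 0 h 16 min 28 s frame 15, i.e. 00:16:28;15.

00:16:28;15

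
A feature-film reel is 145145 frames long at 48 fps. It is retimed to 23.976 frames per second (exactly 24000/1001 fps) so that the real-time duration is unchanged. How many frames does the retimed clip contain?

72500 frames

Target frames = source frames × (target rate / source rate) = 145145 × (24000/1001)/(48) = 145145 × 500/1001 = 72500.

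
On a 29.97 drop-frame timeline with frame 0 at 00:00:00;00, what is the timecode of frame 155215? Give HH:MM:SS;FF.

01:26:19;01

Ten DF minutes hold 17982 frames, so frame 155215 lies in block 8 (frames 143856–161837) with 11359 frames into that block.
The block's first minute is 1800 frames and the rest 1798 each; 11359 frames reaches minute 6, so 8 × 18 + 6 × 2 = 156 labels have been skipped so far.
Adding those back, label number 155215 + 156 = 155371 at 30 labels/s is 5179 s + 1 f = 1 h 26 min 19 s frame 1, i.e. 01:26:19;01.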